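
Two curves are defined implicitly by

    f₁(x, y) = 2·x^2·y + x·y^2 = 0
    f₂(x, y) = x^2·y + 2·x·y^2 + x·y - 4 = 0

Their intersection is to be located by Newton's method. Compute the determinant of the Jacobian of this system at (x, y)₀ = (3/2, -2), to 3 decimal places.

66.000

J = [[4·x·y + y^2, 2·x^2 + 2·x·y], [2·x·y + 2·y^2 + y, x^2 + 4·x·y + x]].
At the point, J = [[-8.000, -1.500], [0.000, -8.250]].
det J = 66.000.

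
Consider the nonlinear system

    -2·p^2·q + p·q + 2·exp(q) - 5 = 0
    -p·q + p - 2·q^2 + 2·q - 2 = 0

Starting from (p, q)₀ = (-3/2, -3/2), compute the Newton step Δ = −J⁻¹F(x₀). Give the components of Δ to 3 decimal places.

(-0.365, 1.491)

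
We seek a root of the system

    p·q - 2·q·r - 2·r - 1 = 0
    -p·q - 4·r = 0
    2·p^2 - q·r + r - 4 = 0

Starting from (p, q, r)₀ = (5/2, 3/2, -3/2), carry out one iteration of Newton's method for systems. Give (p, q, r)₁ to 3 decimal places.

At (5/2, 3/2, -3/2): F = (10.250, 2.250, 9.250).
Jacobian J = [[q, p - 2·r, -2·q - 2], [-q, -p, -4], [4·p, -r, -q + 1]].
At the point, J = [[1.500, 5.500, -5.000], [-1.500, -2.500, -4.000], [10.000, 1.500, -0.500]] (det J = -327.000).
Solving J·Δ = −F gives Δ = (-0.781, -0.557, 1.203).
Then the next iterate is (p, q, r)₁ = (1.719, 0.943, -0.297).

(1.719, 0.943, -0.297)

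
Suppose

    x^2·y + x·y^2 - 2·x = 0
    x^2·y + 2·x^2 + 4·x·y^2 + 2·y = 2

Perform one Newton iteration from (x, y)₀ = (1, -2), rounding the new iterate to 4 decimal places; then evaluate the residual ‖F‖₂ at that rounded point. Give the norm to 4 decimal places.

1.7521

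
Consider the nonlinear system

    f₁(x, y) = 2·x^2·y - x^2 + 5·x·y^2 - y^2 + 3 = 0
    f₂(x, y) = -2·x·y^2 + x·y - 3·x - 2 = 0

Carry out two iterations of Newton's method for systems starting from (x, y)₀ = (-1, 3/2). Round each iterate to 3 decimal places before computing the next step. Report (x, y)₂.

At (-1, 3/2): F = (-8.500, 4.000).
Jacobian J = [[4·x·y - 2·x + 5·y^2, 2·x^2 + 10·x·y - 2·y], [-2·y^2 + y - 3, -4·x·y + x]].
At the point, J = [[7.250, -16.000], [-6.000, 5.000]] (det J = -59.750).
Solving J·Δ = −F gives Δ = (0.360, -0.368).
Then the next iterate is (x, y)₁ = (-0.640, 1.132).
Round to (-0.640, 1.132) and repeat: F = (-1.86425, 0.83574), J = [[4.78920, -8.68960], [-4.43085, 2.25792]].
Δ = (0.110, -0.154), so (x, y)₂ = (-0.530, 0.978).

(-0.530, 0.978)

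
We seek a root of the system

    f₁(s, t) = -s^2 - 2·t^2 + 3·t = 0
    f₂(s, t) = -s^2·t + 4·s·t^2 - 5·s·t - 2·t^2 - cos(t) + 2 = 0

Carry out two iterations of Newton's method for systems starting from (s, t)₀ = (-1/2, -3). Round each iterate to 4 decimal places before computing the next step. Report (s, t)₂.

(-1.0721, -0.2294)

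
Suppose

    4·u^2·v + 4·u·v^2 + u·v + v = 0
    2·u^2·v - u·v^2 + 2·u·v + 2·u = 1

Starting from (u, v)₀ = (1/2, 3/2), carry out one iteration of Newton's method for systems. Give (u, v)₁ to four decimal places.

At (1/2, 3/2): F = (8.2500, 1.1250).
Jacobian J = [[8·u·v + 4·v^2 + v, 4·u^2 + 8·u·v + u + 1], [4·u·v - v^2 + 2·v + 2, 2·u^2 - 2·u·v + 2·u]].
At the point, J = [[16.5000, 8.5000], [5.7500, 0.0000]] (det J = -48.8750).
Solving J·Δ = −F gives Δ = (-0.1957, -0.5908).
Then the next iterate is (u, v)₁ = (0.3043, 0.9092).

(0.3043, 0.9092)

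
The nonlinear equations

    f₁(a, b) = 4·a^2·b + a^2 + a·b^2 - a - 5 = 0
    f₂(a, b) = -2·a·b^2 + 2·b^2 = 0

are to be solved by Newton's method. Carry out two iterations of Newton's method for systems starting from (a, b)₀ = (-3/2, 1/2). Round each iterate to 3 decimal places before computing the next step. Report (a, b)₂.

(-1.497, 0.125)

At (-3/2, 1/2): F = (2.875, 1.250).
Jacobian J = [[8·a·b + 2·a + b^2 - 1, 4·a^2 + 2·a·b], [-2·b^2, -4·a·b + 4·b]].
At the point, J = [[-9.750, 7.500], [-0.500, 5.000]] (det J = -45.000).
Solving J·Δ = −F gives Δ = (0.111, -0.239).
Then the next iterate is (a, b)₁ = (-1.389, 0.261).
Round to (-1.389, 0.261) and repeat: F = (0.23791, 0.32548), J = [[-6.61011, 6.99223], [-0.13624, 2.49412]].
Δ = (-0.108, -0.136), so (a, b)₂ = (-1.497, 0.125).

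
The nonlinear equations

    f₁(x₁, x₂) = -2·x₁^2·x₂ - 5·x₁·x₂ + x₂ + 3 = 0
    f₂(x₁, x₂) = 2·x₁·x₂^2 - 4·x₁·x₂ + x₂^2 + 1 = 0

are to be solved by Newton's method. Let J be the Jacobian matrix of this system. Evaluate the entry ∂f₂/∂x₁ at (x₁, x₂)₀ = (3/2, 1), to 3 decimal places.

∂f₂/∂x₁ = 2·x₂^2 - 4·x₂.
At (3/2, 1) this is -2.000.

-2.000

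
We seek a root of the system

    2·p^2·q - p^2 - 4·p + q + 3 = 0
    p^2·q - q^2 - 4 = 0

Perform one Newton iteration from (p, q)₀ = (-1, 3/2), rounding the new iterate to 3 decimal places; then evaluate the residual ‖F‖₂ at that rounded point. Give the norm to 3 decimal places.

At (-1, 3/2): F = (10.500, -4.750).
Jacobian J = [[4·p·q - 2·p - 4, 2·p^2 + 1], [2·p·q, p^2 - 2·q]].
At the point, J = [[-8.000, 3.000], [-3.000, -2.000]] (det J = 25.000).
Solving J·Δ = −F gives Δ = (0.270, -2.780).
Then the next iterate is (p, q)₁ = (-0.730, -1.280).
Re-evaluating at (-0.730, -1.280): F = (2.74288, -6.32051), so ‖F‖₂ = 6.890.

6.890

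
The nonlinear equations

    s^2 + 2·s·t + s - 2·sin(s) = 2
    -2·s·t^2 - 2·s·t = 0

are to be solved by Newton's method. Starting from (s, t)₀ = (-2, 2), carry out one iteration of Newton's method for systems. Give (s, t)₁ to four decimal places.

(-4.4333, -0.6600)

At (-2, 2): F = (-6.181405, 24.0000).
Jacobian J = [[2·s + 2·t - 2·cos(s) + 1, 2·s], [-2·t^2 - 2·t, -4·s·t - 2·s]].
At the point, J = [[1.832294, -4.0000], [-12.0000, 20.0000]] (det J = -11.354127).
Solving J·Δ = −F gives Δ = (-2.4333, -2.6600).
Then the next iterate is (s, t)₁ = (-4.4333, -0.6600).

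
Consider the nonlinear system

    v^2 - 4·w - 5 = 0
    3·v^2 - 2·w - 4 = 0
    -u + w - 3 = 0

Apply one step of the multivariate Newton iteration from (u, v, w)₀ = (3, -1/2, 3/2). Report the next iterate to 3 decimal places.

At (3, -1/2, 3/2): F = (-10.750, -6.250, -4.500).
Jacobian J = [[0, 2·v, -4], [0, 6·v, -2], [-1, 0, 1]].
At the point, J = [[0.000, -1.000, -4.000], [0.000, -3.000, -2.000], [-1.000, 0.000, 1.000]] (det J = 10.000).
Solving J·Δ = −F gives Δ = (-7.100, -0.350, -2.600).
Then the next iterate is (u, v, w)₁ = (-4.100, -0.850, -1.100).

(-4.100, -0.850, -1.100)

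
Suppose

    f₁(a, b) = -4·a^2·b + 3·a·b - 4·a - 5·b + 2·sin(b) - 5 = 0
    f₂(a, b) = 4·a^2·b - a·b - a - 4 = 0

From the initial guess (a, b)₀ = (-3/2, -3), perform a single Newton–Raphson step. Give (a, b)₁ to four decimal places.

(-1.0980, -1.2169)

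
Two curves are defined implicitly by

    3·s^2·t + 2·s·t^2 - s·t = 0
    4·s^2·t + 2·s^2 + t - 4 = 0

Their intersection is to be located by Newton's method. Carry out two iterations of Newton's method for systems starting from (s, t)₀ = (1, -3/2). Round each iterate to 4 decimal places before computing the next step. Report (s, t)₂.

(-20.4473, -2.8972)

At (1, -3/2): F = (1.5000, -9.5000).
Jacobian J = [[6·s·t + 2·t^2 - t, 3·s^2 + 4·s·t - s], [8·s·t + 4·s, 4·s^2 + 1]].
At the point, J = [[-3.0000, -4.0000], [-8.0000, 5.0000]] (det J = -47.0000).
Solving J·Δ = −F gives Δ = (-0.6489, 0.8617).
Then the next iterate is (s, t)₁ = (0.3511, -0.6383).
Round to (0.3511, -0.6383) and repeat: F = (0.274150, -4.706494), J = [[0.108511, -0.877715], [-0.388457, 1.493085]].
Δ = (-20.7984, -2.2589), so (s, t)₂ = (-20.4473, -2.8972).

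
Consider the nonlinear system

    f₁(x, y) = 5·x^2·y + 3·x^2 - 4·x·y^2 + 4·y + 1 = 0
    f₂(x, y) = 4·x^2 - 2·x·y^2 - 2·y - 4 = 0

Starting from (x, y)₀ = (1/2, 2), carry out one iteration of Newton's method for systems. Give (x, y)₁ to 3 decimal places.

At (1/2, 2): F = (4.250, -11.000).
Jacobian J = [[10·x·y + 6·x - 4·y^2, 5·x^2 - 8·x·y + 4], [8·x - 2·y^2, -4·x·y - 2]].
At the point, J = [[-3.000, -2.750], [-4.000, -6.000]] (det J = 7.000).
Solving J·Δ = −F gives Δ = (7.964, -7.143).
Then the next iterate is (x, y)₁ = (8.464, -5.143).

(8.464, -5.143)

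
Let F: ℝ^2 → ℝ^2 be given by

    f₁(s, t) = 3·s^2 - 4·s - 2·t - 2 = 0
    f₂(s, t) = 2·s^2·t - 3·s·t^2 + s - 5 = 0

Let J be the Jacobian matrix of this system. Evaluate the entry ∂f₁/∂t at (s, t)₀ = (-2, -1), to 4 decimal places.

∂f₁/∂t = -2.
At (-2, -1) this is -2.0000.

-2.0000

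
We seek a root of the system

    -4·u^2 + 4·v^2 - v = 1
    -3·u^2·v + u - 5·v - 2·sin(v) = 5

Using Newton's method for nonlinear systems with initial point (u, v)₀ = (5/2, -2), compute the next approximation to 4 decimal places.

At (5/2, -2): F = (-8.0000, 46.818595).
Jacobian J = [[-8·u, 8·v - 1], [-6·u·v + 1, -3·u^2 - 2·cos(v) - 5]].
At the point, J = [[-20.0000, -17.0000], [31.0000, -22.917706]] (det J = 985.354127).
Solving J·Δ = −F gives Δ = (-0.9938, 0.6986).
Then the next iterate is (u, v)₁ = (1.5062, -1.3014).

(1.5062, -1.3014)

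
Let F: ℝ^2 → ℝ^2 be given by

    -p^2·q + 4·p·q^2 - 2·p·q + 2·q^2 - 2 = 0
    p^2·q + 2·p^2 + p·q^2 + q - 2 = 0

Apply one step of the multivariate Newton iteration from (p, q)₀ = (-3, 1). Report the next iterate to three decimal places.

(-1.694, 0.802)

At (-3, 1): F = (-15.000, 23.000).
Jacobian J = [[-2·p·q + 4·q^2 - 2·q, -p^2 + 8·p·q - 2·p + 4·q], [2·p·q + 4·p + q^2, p^2 + 2·p·q + 1]].
At the point, J = [[8.000, -23.000], [-17.000, 4.000]] (det J = -359.000).
Solving J·Δ = −F gives Δ = (1.306, -0.198).
Then the next iterate is (p, q)₁ = (-1.694, 0.802).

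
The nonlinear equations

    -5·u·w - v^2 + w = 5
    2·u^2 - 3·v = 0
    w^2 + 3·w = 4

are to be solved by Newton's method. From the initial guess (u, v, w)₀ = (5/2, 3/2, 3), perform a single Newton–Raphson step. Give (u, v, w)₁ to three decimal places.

At (5/2, 3/2, 3): F = (-41.750, 8.000, 14.000).
Jacobian J = [[-5·w, -2·v, -5·u + 1], [4·u, -3, 0], [0, 0, 2·w + 3]].
At the point, J = [[-15.000, -3.000, -11.500], [10.000, -3.000, 0.000], [0.000, 0.000, 9.000]] (det J = 675.000).
Solving J·Δ = −F gives Δ = (-1.274, -1.581, -1.556).
Then the next iterate is (u, v, w)₁ = (1.226, -0.081, 1.444).

(1.226, -0.081, 1.444)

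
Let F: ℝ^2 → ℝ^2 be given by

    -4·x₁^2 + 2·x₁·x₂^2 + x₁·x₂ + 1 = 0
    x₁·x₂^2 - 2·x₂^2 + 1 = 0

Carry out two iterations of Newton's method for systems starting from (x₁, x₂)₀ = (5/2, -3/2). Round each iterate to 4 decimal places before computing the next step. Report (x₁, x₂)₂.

(2.6207, -3.2707)

At (5/2, -3/2): F = (-16.5000, 2.1250).
Jacobian J = [[-8·x₁ + 2·x₂^2 + x₂, 4·x₁·x₂ + x₁], [x₂^2, 2·x₁·x₂ - 4·x₂]].
At the point, J = [[-17.0000, -12.5000], [2.2500, -1.5000]] (det J = 53.6250).
Solving J·Δ = −F gives Δ = (-0.9569, -0.0186).
Then the next iterate is (x₁, x₂)₁ = (1.5431, -1.5186).
Round to (1.5431, -1.5186) and repeat: F = (-3.750754, -0.053678), J = [[-9.251108, -7.830307], [2.306146, 1.387697]].
Δ = (1.0776, -1.7521), so (x₁, x₂)₂ = (2.6207, -3.2707).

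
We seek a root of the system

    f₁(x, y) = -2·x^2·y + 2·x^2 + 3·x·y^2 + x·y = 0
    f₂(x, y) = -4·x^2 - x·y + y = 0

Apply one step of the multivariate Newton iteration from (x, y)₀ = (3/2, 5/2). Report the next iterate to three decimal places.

(0.823, 1.637)

At (3/2, 5/2): F = (25.125, -10.250).
Jacobian J = [[-4·x·y + 4·x + 3·y^2 + y, -2·x^2 + 6·x·y + x], [-8·x - y, -x + 1]].
At the point, J = [[12.250, 19.500], [-14.500, -0.500]] (det J = 276.625).
Solving J·Δ = −F gives Δ = (-0.677, -0.863).
Then the next iterate is (x, y)₁ = (0.823, 1.637).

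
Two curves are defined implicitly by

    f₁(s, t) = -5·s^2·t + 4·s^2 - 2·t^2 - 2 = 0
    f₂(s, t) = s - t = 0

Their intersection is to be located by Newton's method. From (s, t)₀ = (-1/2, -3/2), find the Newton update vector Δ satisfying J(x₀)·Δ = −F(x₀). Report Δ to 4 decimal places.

(0.1667, 1.1667)

At (-1/2, -3/2): F = (-3.6250, 1.0000).
Jacobian J = [[-10·s·t + 8·s, -5·s^2 - 4·t], [1, -1]].
At the point, J = [[-11.5000, 4.7500], [1.0000, -1.0000]] (det J = 6.7500).
Solving J·Δ = −F gives Δ = (0.1667, 1.1667).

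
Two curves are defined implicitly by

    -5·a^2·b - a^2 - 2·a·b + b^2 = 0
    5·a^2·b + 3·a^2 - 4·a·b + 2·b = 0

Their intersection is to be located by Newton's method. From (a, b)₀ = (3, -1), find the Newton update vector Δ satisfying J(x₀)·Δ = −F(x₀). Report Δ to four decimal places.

(-2.2243, -0.2798)

At (3, -1): F = (43.0000, -8.0000).
Jacobian J = [[-10·a·b - 2·a - 2·b, -5·a^2 - 2·a + 2·b], [10·a·b + 6·a - 4·b, 5·a^2 - 4·a + 2]].
At the point, J = [[26.0000, -53.0000], [-8.0000, 35.0000]] (det J = 486.0000).
Solving J·Δ = −F gives Δ = (-2.2243, -0.2798).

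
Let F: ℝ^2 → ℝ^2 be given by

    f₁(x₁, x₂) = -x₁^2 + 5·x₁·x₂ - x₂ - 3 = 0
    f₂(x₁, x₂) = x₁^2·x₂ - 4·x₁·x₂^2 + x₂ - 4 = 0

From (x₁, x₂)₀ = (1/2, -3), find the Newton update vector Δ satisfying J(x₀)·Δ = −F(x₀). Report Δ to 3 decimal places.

At (1/2, -3): F = (-7.750, -25.750).
Jacobian J = [[-2·x₁ + 5·x₂, 5·x₁ - 1], [2·x₁·x₂ - 4·x₂^2, x₁^2 - 8·x₁·x₂ + 1]].
At the point, J = [[-16.000, 1.500], [-39.000, 13.250]] (det J = -153.500).
Solving J·Δ = −F gives Δ = (-0.417, 0.715).

(-0.417, 0.715)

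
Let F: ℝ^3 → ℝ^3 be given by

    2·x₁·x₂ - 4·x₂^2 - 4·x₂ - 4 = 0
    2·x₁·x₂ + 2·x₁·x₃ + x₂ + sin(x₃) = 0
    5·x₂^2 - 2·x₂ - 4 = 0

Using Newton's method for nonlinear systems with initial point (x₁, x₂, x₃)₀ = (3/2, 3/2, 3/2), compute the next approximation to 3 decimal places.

(4.917, 1.173, -8.494)

At (3/2, 3/2, 3/2): F = (-14.500, 11.49749, 4.250).
Jacobian J = [[2·x₂, 2·x₁ - 8·x₂ - 4, 0], [2·x₂ + 2·x₃, 2·x₁ + 1, 2·x₁ + cos(x₃)], [0, 10·x₂ - 2, 0]].
At the point, J = [[3.000, -13.000, 0.000], [6.000, 4.000, 3.07074], [0.000, 13.000, 0.000]] (det J = -119.75875).
Solving J·Δ = −F gives Δ = (3.417, -0.327, -9.994).
Then the next iterate is (x₁, x₂, x₃)₁ = (4.917, 1.173, -8.494).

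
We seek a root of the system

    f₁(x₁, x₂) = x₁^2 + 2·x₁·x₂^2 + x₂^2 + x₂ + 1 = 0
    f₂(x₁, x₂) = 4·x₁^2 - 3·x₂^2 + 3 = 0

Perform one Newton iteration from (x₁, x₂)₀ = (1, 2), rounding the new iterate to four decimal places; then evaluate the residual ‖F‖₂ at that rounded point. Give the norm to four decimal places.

5.1404

At (1, 2): F = (16.0000, -5.0000).
Jacobian J = [[2·x₁ + 2·x₂^2, 4·x₁·x₂ + 2·x₂ + 1], [8·x₁, -6·x₂]].
At the point, J = [[10.0000, 13.0000], [8.0000, -12.0000]] (det J = -224.0000).
Solving J·Δ = −F gives Δ = (-0.5670, -0.7946).
Then the next iterate is (x₁, x₂)₁ = (0.4330, 1.2054).
Re-evaluating at (0.4330, 1.2054): F = (5.104167, -0.609011), so ‖F‖₂ = 5.1404.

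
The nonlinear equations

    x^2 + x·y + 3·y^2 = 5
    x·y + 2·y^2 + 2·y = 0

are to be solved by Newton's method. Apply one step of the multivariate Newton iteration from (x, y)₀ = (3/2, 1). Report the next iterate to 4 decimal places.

At (3/2, 1): F = (1.7500, 5.5000).
Jacobian J = [[2·x + y, x + 6·y], [y, x + 4·y + 2]].
At the point, J = [[4.0000, 7.5000], [1.0000, 7.5000]] (det J = 22.5000).
Solving J·Δ = −F gives Δ = (1.2500, -0.9000).
Then the next iterate is (x, y)₁ = (2.7500, 0.1000).

(2.7500, 0.1000)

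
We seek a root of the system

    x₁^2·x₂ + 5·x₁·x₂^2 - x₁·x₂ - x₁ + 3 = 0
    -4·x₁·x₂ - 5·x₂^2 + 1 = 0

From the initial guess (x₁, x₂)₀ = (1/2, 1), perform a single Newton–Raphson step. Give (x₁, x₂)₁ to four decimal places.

(-0.4828, 0.8276)

At (1/2, 1): F = (4.7500, -6.0000).
Jacobian J = [[2·x₁·x₂ + 5·x₂^2 - x₂ - 1, x₁^2 + 10·x₁·x₂ - x₁], [-4·x₂, -4·x₁ - 10·x₂]].
At the point, J = [[4.0000, 4.7500], [-4.0000, -12.0000]] (det J = -29.0000).
Solving J·Δ = −F gives Δ = (-0.9828, -0.1724).
Then the next iterate is (x₁, x₂)₁ = (-0.4828, 0.8276).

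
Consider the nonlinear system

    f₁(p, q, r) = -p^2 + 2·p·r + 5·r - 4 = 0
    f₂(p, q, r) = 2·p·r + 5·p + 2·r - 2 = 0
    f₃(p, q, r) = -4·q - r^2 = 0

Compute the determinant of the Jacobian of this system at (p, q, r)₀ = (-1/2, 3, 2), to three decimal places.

-124.000

J = [[-2·p + 2·r, 0, 2·p + 5], [2·r + 5, 0, 2·p + 2], [0, -4, -2·r]].
At the point, J = [[5.000, 0.000, 4.000], [9.000, 0.000, 1.000], [0.000, -4.000, -4.000]].
det J = -124.000.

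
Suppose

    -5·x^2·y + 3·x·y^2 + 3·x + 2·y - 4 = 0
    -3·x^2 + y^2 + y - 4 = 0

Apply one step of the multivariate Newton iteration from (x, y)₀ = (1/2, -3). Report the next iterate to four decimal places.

At (1/2, -3): F = (8.7500, 1.2500).
Jacobian J = [[-10·x·y + 3·y^2 + 3, -5·x^2 + 6·x·y + 2], [-6·x, 2·y + 1]].
At the point, J = [[45.0000, -8.2500], [-3.0000, -5.0000]] (det J = -249.7500).
Solving J·Δ = −F gives Δ = (-0.1339, 0.3303).
Then the next iterate is (x, y)₁ = (0.3661, -2.6697).

(0.3661, -2.6697)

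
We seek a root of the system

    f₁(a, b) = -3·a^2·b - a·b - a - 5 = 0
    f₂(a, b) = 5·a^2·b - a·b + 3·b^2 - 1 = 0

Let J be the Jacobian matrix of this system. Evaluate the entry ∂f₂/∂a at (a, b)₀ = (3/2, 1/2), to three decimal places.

∂f₂/∂a = 10·a·b - b.
At (3/2, 1/2) this is 7.000.

7.000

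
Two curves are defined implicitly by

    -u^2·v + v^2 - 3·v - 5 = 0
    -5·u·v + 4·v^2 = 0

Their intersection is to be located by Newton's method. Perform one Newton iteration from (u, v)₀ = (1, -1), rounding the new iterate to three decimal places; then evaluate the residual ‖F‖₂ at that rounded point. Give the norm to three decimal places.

928.248

At (1, -1): F = (0.000, 9.000).
Jacobian J = [[-2·u·v, -u^2 + 2·v - 3], [-5·v, -5·u + 8·v]].
At the point, J = [[2.000, -6.000], [5.000, -13.000]] (det J = 4.000).
Solving J·Δ = −F gives Δ = (-13.500, -4.500).
Then the next iterate is (u, v)₁ = (-12.500, -5.500).
Re-evaluating at (-12.500, -5.500): F = (901.125, -222.750), so ‖F‖₂ = 928.248.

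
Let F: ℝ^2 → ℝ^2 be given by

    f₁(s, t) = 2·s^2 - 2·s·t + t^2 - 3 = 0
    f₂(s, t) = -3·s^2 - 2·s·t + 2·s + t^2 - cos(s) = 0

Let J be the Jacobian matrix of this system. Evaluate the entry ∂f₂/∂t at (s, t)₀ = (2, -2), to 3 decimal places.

-8.000

∂f₂/∂t = -2·s + 2·t.
At (2, -2) this is -8.000.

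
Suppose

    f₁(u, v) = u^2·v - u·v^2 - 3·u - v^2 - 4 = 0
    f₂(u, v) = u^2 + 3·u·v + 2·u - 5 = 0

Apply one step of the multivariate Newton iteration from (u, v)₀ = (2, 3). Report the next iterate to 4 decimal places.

(1.3143, 1.2143)

At (2, 3): F = (-25.0000, 21.0000).
Jacobian J = [[2·u·v - v^2 - 3, u^2 - 2·u·v - 2·v], [2·u + 3·v + 2, 3·u]].
At the point, J = [[0.0000, -14.0000], [15.0000, 6.0000]] (det J = 210.0000).
Solving J·Δ = −F gives Δ = (-0.6857, -1.7857).
Then the next iterate is (u, v)₁ = (1.3143, 1.2143).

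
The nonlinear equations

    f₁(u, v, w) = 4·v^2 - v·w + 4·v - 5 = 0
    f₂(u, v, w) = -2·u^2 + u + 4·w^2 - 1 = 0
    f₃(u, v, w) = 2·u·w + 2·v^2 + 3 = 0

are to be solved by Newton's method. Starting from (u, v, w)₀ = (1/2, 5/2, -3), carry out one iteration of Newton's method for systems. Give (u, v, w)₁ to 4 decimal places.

At (1/2, 5/2, -3): F = (37.5000, 35.0000, 12.5000).
Jacobian J = [[0, 8·v - w + 4, -v], [-4·u + 1, 0, 8·w], [2·w, 4·v, 2·u]].
At the point, J = [[0.0000, 27.0000, -2.5000], [-1.0000, 0.0000, -24.0000], [-6.0000, 10.0000, 1.0000]] (det J = 3940.0000).
Solving J·Δ = −F gives Δ = (0.2335, -1.2548, 1.4486).
Then the next iterate is (u, v, w)₁ = (0.7335, 1.2452, -1.5514).

(0.7335, 1.2452, -1.5514)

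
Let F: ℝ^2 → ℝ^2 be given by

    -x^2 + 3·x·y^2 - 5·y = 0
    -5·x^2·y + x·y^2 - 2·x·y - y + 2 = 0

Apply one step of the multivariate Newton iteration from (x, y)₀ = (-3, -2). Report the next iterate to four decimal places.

At (-3, -2): F = (-35.0000, 70.0000).
Jacobian J = [[-2·x + 3·y^2, 6·x·y - 5], [-10·x·y + y^2 - 2·y, -5·x^2 + 2·x·y - 2·x - 1]].
At the point, J = [[18.0000, 31.0000], [-52.0000, -28.0000]] (det J = 1108.0000).
Solving J·Δ = −F gives Δ = (1.0740, 0.5054).
Then the next iterate is (x, y)₁ = (-1.9260, -1.4946).

(-1.9260, -1.4946)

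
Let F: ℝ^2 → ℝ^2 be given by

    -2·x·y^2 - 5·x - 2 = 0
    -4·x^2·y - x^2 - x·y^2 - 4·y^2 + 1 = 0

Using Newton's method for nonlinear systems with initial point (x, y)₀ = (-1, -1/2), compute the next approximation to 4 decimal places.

(0.0000, -1.5000)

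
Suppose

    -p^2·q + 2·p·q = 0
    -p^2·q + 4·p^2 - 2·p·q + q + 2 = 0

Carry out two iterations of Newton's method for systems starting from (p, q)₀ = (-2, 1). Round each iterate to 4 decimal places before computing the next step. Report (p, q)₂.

At (-2, 1): F = (-8.0000, 19.0000).
Jacobian J = [[-2·p·q + 2·q, -p^2 + 2·p], [-2·p·q + 8·p - 2·q, -p^2 - 2·p + 1]].
At the point, J = [[6.0000, -8.0000], [-14.0000, 1.0000]] (det J = -106.0000).
Solving J·Δ = −F gives Δ = (1.3585, 0.0189).
Then the next iterate is (p, q)₁ = (-0.6415, 1.0189).
Round to (-0.6415, 1.0189) and repeat: F = (-1.726549, 5.552938), J = [[3.345049, -1.694522], [-5.862551, 1.871478]].
Δ = (1.6816, 2.3007), so (p, q)₂ = (1.0401, 3.3196).

(1.0401, 3.3196)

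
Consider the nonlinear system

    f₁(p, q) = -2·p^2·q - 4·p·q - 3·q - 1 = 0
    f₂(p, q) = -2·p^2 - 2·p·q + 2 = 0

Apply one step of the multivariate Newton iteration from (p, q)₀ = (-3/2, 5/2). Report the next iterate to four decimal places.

At (-3/2, 5/2): F = (-4.7500, 5.0000).
Jacobian J = [[-4·p·q - 4·q, -2·p^2 - 4·p - 3], [-4·p - 2·q, -2·p]].
At the point, J = [[5.0000, -1.5000], [1.0000, 3.0000]] (det J = 16.5000).
Solving J·Δ = −F gives Δ = (0.4091, -1.8030).
Then the next iterate is (p, q)₁ = (-1.0909, 0.6970).

(-1.0909, 0.6970)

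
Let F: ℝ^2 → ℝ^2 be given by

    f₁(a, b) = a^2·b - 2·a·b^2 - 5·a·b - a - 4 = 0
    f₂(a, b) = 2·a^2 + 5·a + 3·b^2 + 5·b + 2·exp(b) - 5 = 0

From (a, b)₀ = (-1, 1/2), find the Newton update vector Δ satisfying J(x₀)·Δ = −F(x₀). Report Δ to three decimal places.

(0.268, 0.105)

At (-1, 1/2): F = (0.500, -1.45256).
Jacobian J = [[2·a·b - 2·b^2 - 5·b - 1, a^2 - 4·a·b - 5·a], [4·a + 5, 6·b + 2·exp(b) + 5]].
At the point, J = [[-5.000, 8.000], [1.000, 11.29744]] (det J = -64.48721).
Solving J·Δ = −F gives Δ = (0.268, 0.105).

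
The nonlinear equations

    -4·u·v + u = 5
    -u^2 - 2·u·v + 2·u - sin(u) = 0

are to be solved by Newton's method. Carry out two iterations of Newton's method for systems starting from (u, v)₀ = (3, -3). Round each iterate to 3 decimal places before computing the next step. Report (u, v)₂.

At (3, -3): F = (34.000, 14.85888).
Jacobian J = [[-4·v + 1, -4·u], [-2·u - 2·v - cos(u) + 2, -2·u]].
At the point, J = [[13.000, -12.000], [2.98999, -6.000]] (det J = -42.12009).
Solving J·Δ = −F gives Δ = (-0.610, 2.172).
Then the next iterate is (u, v)₁ = (2.390, -0.828).
Round to (2.390, -0.828) and repeat: F = (5.30568, 2.34294), J = [[4.312, -9.560], [-0.39340, -4.780]].
Δ = (-0.122, 0.500), so (u, v)₂ = (2.268, -0.328).

(2.268, -0.328)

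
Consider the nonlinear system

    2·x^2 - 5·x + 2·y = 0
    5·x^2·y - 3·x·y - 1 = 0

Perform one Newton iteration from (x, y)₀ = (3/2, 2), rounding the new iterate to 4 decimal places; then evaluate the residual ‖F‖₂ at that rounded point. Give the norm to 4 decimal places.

3.1891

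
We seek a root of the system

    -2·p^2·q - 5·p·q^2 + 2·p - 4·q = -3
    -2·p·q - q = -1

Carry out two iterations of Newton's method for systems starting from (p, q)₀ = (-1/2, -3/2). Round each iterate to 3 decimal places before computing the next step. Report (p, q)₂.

(-6.637, -2.164)

At (-1/2, -3/2): F = (14.375, 1.000).
Jacobian J = [[-4·p·q - 5·q^2 + 2, -2·p^2 - 10·p·q - 4], [-2·q, -2·p - 1]].
At the point, J = [[-12.250, -12.000], [3.000, 0.000]] (det J = 36.000).
Solving J·Δ = −F gives Δ = (-0.333, 1.538).
Then the next iterate is (p, q)₁ = (-0.833, 0.038).
Round to (-0.833, 0.038) and repeat: F = (1.13528, 1.02531), J = [[2.11940, -5.07124], [-0.076, 0.666]].
Δ = (-5.804, -2.202), so (p, q)₂ = (-6.637, -2.164).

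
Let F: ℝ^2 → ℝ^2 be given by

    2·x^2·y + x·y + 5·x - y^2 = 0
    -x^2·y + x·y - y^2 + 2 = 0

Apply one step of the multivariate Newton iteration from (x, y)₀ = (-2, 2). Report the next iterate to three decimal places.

(-2.686, -0.086)

At (-2, 2): F = (-2.000, -14.000).
Jacobian J = [[4·x·y + y + 5, 2·x^2 + x - 2·y], [-2·x·y + y, -x^2 + x - 2·y]].
At the point, J = [[-9.000, 2.000], [10.000, -10.000]] (det J = 70.000).
Solving J·Δ = −F gives Δ = (-0.686, -2.086).
Then the next iterate is (x, y)₁ = (-2.686, -0.086).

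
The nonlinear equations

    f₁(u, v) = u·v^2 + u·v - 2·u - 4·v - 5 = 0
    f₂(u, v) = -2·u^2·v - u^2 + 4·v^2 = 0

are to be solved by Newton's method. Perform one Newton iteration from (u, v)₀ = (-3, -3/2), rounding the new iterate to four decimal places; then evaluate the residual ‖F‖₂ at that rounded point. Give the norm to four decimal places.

At (-3, -3/2): F = (4.7500, 27.0000).
Jacobian J = [[v^2 + v - 2, 2·u·v + u - 4], [-4·u·v - 2·u, -2·u^2 + 8·v]].
At the point, J = [[-1.2500, 2.0000], [-12.0000, -30.0000]] (det J = 61.5000).
Solving J·Δ = −F gives Δ = (3.1951, -0.3780).
Then the next iterate is (u, v)₁ = (0.1951, -1.8780).
Re-evaluating at (0.1951, -1.8780): F = (2.443497, 14.212440), so ‖F‖₂ = 14.4210.

14.4210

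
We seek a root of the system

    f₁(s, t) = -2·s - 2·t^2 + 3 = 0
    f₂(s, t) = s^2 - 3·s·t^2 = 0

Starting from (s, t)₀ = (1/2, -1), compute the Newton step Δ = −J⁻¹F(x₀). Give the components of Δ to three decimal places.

(-2.500, -1.250)

At (1/2, -1): F = (0.000, -1.250).
Jacobian J = [[-2, -4·t], [2·s - 3·t^2, -6·s·t]].
At the point, J = [[-2.000, 4.000], [-2.000, 3.000]] (det J = 2.000).
Solving J·Δ = −F gives Δ = (-2.500, -1.250).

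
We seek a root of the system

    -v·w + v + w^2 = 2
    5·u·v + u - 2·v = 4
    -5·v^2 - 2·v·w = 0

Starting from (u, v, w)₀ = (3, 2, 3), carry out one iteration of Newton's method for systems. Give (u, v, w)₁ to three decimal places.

At (3, 2, 3): F = (3.000, 25.000, -32.000).
Jacobian J = [[0, -w + 1, -v + 2·w], [5·v + 1, 5·u - 2, 0], [0, -10·v - 2·w, -2·v]].
At the point, J = [[0.000, -2.000, 4.000], [11.000, 13.000, 0.000], [0.000, -26.000, -4.000]] (det J = -1232.000).
Solving J·Δ = −F gives Δ = (-1.049, -1.036, -1.268).
Then the next iterate is (u, v, w)₁ = (1.951, 0.964, 1.732).

(1.951, 0.964, 1.732)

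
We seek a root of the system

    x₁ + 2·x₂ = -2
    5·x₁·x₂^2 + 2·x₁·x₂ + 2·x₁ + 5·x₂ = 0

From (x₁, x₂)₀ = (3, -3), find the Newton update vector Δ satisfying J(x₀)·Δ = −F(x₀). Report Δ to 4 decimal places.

At (3, -3): F = (-1.0000, 108.0000).
Jacobian J = [[1, 2], [5·x₂^2 + 2·x₂ + 2, 10·x₁·x₂ + 2·x₁ + 5]].
At the point, J = [[1.0000, 2.0000], [41.0000, -79.0000]] (det J = -161.0000).
Solving J·Δ = −F gives Δ = (-0.8509, 0.9255).

(-0.8509, 0.9255)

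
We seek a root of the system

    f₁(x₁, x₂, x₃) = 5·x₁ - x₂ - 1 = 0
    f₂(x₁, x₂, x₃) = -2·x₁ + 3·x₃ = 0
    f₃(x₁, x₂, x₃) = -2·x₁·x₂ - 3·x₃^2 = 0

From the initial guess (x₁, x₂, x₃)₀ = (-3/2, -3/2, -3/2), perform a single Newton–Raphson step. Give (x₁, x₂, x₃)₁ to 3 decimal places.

At (-3/2, -3/2, -3/2): F = (-7.000, -1.500, -11.250).
Jacobian J = [[5, -1, 0], [-2, 0, 3], [-2·x₂, -2·x₁, -6·x₃]].
At the point, J = [[5.000, -1.000, 0.000], [-2.000, 0.000, 3.000], [3.000, 3.000, 9.000]] (det J = -72.000).
Solving J·Δ = −F gives Δ = (1.156, -1.219, 1.271).
Then the next iterate is (x₁, x₂, x₃)₁ = (-0.344, -2.719, -0.229).

(-0.344, -2.719, -0.229)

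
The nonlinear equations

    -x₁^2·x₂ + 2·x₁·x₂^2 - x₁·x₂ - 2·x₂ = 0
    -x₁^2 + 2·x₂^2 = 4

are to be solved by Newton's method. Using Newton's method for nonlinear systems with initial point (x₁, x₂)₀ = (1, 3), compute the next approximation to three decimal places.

At (1, 3): F = (6.000, 13.000).
Jacobian J = [[-2·x₁·x₂ + 2·x₂^2 - x₂, -x₁^2 + 4·x₁·x₂ - x₁ - 2], [-2·x₁, 4·x₂]].
At the point, J = [[9.000, 8.000], [-2.000, 12.000]] (det J = 124.000).
Solving J·Δ = −F gives Δ = (0.258, -1.040).
Then the next iterate is (x₁, x₂)₁ = (1.258, 1.960).

(1.258, 1.960)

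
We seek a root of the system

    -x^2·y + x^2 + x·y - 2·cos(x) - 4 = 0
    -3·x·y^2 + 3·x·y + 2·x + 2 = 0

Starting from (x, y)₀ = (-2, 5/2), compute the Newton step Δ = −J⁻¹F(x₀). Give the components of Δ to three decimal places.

At (-2, 5/2): F = (-14.16771, 20.500).
Jacobian J = [[-2·x·y + 2·x + y + 2·sin(x), -x^2 + x], [-3·y^2 + 3·y + 2, -6·x·y + 3·x]].
At the point, J = [[6.68141, -6.000], [-9.250, 24.000]] (det J = 104.85372).
Solving J·Δ = −F gives Δ = (2.070, -0.056).

(2.070, -0.056)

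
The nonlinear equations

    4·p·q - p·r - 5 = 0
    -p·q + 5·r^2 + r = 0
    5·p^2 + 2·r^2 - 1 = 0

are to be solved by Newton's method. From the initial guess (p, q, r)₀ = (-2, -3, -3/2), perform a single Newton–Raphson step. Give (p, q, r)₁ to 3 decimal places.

(-1.006, -2.155, -0.898)

At (-2, -3, -3/2): F = (16.000, 3.750, 23.500).
Jacobian J = [[4·q - r, 4·p, -p], [-q, -p, 10·r + 1], [10·p, 0, 4·r]].
At the point, J = [[-10.500, -8.000, 2.000], [3.000, 2.000, -14.000], [-20.000, 0.000, -6.000]] (det J = -2178.000).
Solving J·Δ = −F gives Δ = (0.994, 0.845, 0.602).
Then the next iterate is (p, q, r)₁ = (-1.006, -2.155, -0.898).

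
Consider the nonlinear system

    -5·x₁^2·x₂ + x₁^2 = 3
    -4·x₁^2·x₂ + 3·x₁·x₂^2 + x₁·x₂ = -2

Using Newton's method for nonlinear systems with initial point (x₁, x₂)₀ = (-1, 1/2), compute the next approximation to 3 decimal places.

(-14.222, -8.333)

At (-1, 1/2): F = (-4.500, -1.250).
Jacobian J = [[-10·x₁·x₂ + 2·x₁, -5·x₁^2], [-8·x₁·x₂ + 3·x₂^2 + x₂, -4·x₁^2 + 6·x₁·x₂ + x₁]].
At the point, J = [[3.000, -5.000], [5.250, -8.000]] (det J = 2.250).
Solving J·Δ = −F gives Δ = (-13.222, -8.833).
Then the next iterate is (x₁, x₂)₁ = (-14.222, -8.333).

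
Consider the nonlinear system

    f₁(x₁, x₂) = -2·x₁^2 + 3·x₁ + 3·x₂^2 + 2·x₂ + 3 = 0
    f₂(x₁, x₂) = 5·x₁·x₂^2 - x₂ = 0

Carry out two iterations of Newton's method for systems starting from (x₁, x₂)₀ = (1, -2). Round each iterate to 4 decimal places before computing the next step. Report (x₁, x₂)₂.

(2.2957, 0.0019)

At (1, -2): F = (12.0000, 22.0000).
Jacobian J = [[-4·x₁ + 3, 6·x₂ + 2], [5·x₂^2, 10·x₁·x₂ - 1]].
At the point, J = [[-1.0000, -10.0000], [20.0000, -21.0000]] (det J = 221.0000).
Solving J·Δ = −F gives Δ = (0.1448, 1.1855).
Then the next iterate is (x₁, x₂)₁ = (1.1448, -0.8145).
Round to (1.1448, -0.8145) and repeat: F = (4.174497, 4.611860), J = [[-1.5792, -2.8870], [3.317051, -10.324396]].
Δ = (1.1509, 0.8164), so (x₁, x₂)₂ = (2.2957, 0.0019).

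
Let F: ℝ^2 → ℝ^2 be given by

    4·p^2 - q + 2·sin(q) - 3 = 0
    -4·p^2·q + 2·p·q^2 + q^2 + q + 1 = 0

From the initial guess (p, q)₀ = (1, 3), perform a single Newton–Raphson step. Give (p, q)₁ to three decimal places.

At (1, 3): F = (-1.71776, 19.000).
Jacobian J = [[8·p, 2·cos(q) - 1], [-8·p·q + 2·q^2, -4·p^2 + 4·p·q + 2·q + 1]].
At the point, J = [[8.000, -2.97998], [-6.000, 15.000]] (det J = 102.12009).
Solving J·Δ = −F gives Δ = (-0.302, -1.388).
Then the next iterate is (p, q)₁ = (0.698, 1.612).

(0.698, 1.612)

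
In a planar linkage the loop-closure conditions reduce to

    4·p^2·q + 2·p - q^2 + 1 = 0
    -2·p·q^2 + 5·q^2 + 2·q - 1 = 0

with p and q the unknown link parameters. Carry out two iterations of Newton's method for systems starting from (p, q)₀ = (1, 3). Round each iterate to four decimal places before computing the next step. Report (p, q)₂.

At (1, 3): F = (6.0000, 32.0000).
Jacobian J = [[8·p·q + 2, 4·p^2 - 2·q], [-2·q^2, -4·p·q + 10·q + 2]].
At the point, J = [[26.0000, -2.0000], [-18.0000, 20.0000]] (det J = 484.0000).
Solving J·Δ = −F gives Δ = (-0.3802, -1.9421).
Then the next iterate is (p, q)₁ = (0.6198, 1.0579).
Round to (0.6198, 1.0579) and repeat: F = (2.746025, 5.324261), J = [[7.245491, -0.579192], [-2.238305, 9.956254]].
Δ = (-0.4295, -0.6313), so (p, q)₂ = (0.1903, 0.4266).

(0.1903, 0.4266)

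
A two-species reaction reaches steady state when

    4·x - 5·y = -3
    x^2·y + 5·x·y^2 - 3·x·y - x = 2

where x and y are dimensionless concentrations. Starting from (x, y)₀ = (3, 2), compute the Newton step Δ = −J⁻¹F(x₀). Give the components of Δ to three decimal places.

(-1.575, -0.260)

At (3, 2): F = (5.000, 55.000).
Jacobian J = [[4, -5], [2·x·y + 5·y^2 - 3·y - 1, x^2 + 10·x·y - 3·x]].
At the point, J = [[4.000, -5.000], [25.000, 60.000]] (det J = 365.000).
Solving J·Δ = −F gives Δ = (-1.575, -0.260).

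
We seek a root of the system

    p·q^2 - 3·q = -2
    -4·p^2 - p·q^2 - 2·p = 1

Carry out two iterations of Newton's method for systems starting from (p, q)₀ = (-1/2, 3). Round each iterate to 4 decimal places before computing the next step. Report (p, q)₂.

At (-1/2, 3): F = (-11.5000, 3.5000).
Jacobian J = [[q^2, 2·p·q - 3], [-8·p - q^2 - 2, -2·p·q]].
At the point, J = [[9.0000, -6.0000], [-7.0000, 3.0000]] (det J = -15.0000).
Solving J·Δ = −F gives Δ = (-0.9000, -3.2667).
Then the next iterate is (p, q)₁ = (-1.4000, -0.2667).
Round to (-1.4000, -0.2667) and repeat: F = (2.700520, -5.940420), J = [[0.071129, -2.253240], [9.128871, -0.746760]].
Δ = (0.7507, 1.2222), so (p, q)₂ = (-0.6493, 0.9555).

(-0.6493, 0.9555)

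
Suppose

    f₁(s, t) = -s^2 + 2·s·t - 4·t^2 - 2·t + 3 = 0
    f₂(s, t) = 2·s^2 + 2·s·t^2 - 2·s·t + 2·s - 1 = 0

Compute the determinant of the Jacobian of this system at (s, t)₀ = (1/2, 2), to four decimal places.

145.0000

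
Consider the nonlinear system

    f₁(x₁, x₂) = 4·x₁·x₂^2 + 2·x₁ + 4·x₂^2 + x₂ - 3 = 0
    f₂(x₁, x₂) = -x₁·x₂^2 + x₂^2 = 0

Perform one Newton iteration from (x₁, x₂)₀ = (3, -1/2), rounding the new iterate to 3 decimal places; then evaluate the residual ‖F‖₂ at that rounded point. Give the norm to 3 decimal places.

0.538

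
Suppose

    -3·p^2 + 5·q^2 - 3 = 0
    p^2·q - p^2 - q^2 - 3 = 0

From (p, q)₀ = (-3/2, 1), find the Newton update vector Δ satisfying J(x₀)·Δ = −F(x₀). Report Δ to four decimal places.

At (-3/2, 1): F = (-4.7500, -4.0000).
Jacobian J = [[-6·p, 10·q], [2·p·q - 2·p, p^2 - 2·q]].
At the point, J = [[9.0000, 10.0000], [0.0000, 0.2500]] (det J = 2.2500).
Solving J·Δ = −F gives Δ = (-17.2500, 16.0000).

(-17.2500, 16.0000)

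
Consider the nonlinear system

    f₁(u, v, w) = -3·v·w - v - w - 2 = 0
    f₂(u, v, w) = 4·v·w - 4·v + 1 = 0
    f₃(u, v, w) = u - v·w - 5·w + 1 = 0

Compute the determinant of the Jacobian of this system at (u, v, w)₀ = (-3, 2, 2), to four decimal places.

-28.0000

J = [[0, -3·w - 1, -3·v - 1], [0, 4·w - 4, 4·v], [1, -w, -v - 5]].
At the point, J = [[0.0000, -7.0000, -7.0000], [0.0000, 4.0000, 8.0000], [1.0000, -2.0000, -7.0000]].
det J = -28.0000.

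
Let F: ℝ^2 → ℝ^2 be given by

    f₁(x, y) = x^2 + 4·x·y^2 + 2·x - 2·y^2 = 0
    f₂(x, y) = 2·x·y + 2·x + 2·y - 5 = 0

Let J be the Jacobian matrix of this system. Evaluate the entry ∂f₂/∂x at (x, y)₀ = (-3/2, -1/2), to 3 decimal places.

∂f₂/∂x = 2·y + 2.
At (-3/2, -1/2) this is 1.000.

1.000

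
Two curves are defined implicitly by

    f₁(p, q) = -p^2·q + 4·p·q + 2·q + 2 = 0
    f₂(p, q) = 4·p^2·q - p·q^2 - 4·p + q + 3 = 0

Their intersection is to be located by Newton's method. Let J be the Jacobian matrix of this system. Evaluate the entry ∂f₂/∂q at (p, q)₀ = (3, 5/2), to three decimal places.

22.000

∂f₂/∂q = 4·p^2 - 2·p·q + 1.
At (3, 5/2) this is 22.000.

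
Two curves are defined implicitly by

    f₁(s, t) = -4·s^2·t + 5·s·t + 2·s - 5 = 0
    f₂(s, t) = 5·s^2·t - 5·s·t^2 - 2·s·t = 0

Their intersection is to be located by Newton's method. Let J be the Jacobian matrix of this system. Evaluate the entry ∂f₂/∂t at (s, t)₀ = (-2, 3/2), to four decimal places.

∂f₂/∂t = 5·s^2 - 10·s·t - 2·s.
At (-2, 3/2) this is 54.0000.

54.0000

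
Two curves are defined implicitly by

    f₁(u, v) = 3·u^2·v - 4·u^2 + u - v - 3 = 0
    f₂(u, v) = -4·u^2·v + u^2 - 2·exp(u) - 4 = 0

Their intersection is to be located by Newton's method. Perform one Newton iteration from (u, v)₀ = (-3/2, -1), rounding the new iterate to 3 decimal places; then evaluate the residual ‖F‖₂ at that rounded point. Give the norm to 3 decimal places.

At (-3/2, -1): F = (-19.250, 6.80374).
Jacobian J = [[6·u·v - 8·u + 1, 3·u^2 - 1], [-8·u·v + 2·u - 2·exp(u), -4·u^2]].
At the point, J = [[22.000, 5.750], [-15.44626, -9.000]] (det J = -109.18400).
Solving J·Δ = −F gives Δ = (1.228, -1.352).
Then the next iterate is (u, v)₁ = (-0.272, -2.352).
Re-evaluating at (-0.272, -2.352): F = (-1.73797, -4.75368), so ‖F‖₂ = 5.061.

5.061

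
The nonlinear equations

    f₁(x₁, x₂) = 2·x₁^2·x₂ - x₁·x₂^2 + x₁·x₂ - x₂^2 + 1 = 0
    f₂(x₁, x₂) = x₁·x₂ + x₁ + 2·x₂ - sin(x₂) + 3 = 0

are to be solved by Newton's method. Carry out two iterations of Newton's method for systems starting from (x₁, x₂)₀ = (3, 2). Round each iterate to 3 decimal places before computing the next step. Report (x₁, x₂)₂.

At (3, 2): F = (27.000, 15.09070).
Jacobian J = [[4·x₁·x₂ - x₂^2 + x₂, 2·x₁^2 - 2·x₁·x₂ + x₁ - 2·x₂], [x₂ + 1, x₁ - cos(x₂) + 2]].
At the point, J = [[22.000, 5.000], [3.000, 5.41615]] (det J = 104.15523).
Solving J·Δ = −F gives Δ = (-0.680, -2.410).
Then the next iterate is (x₁, x₂)₁ = (2.320, -0.410).
Round to (2.320, -0.410) and repeat: F = (-4.92286, 3.94741), J = [[-4.38290, 15.80720], [0.590, 3.40288]].
Δ = (-3.265, -0.594), so (x₁, x₂)₂ = (-0.945, -1.004).

(-0.945, -1.004)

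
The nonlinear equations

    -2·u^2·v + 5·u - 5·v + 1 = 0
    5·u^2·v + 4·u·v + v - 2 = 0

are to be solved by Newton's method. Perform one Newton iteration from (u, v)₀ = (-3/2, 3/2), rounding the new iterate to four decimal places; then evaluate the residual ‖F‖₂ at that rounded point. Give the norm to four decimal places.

At (-3/2, 3/2): F = (-20.7500, 7.3750).
Jacobian J = [[-4·u·v + 5, -2·u^2 - 5], [10·u·v + 4·v, 5·u^2 + 4·u + 1]].
At the point, J = [[14.0000, -9.5000], [-16.5000, 6.2500]] (det J = -69.2500).
Solving J·Δ = −F gives Δ = (-0.8610, -3.4531).
Then the next iterate is (u, v)₁ = (-2.3610, -1.9531).
Re-evaluating at (-2.3610, -1.9531): F = (20.734913, -39.944055), so ‖F‖₂ = 45.0052.

45.0052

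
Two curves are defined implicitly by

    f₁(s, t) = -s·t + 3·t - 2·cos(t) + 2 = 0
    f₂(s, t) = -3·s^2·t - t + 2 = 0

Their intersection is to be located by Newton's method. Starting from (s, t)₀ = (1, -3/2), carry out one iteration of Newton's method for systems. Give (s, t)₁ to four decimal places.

(1.7487, 2.1845)

At (1, -3/2): F = (-1.141474, 8.0000).
Jacobian J = [[-t, -s + 2·sin(t) + 3], [-6·s·t, -3·s^2 - 1]].
At the point, J = [[1.5000, 0.005010], [9.0000, -4.0000]] (det J = -6.045090).
Solving J·Δ = −F gives Δ = (0.7487, 3.6845).
Then the next iterate is (s, t)₁ = (1.7487, 2.1845).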